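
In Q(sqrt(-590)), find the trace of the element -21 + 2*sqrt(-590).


Tr(a + b*sqrt(d)) = (a + b*sqrt(d)) + (a - b*sqrt(d)) = 2a
= 2 * (-21)
= -42

-42


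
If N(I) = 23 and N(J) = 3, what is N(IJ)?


N(IJ) = N(I) * N(J)
= 23 * 3
= 69

69


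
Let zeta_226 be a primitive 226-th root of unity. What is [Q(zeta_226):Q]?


The degree equals Euler's totient phi(226).
226 = 2 * 113
phi(226) = 112

112


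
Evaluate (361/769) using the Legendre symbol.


p = 769 is prime, so compute (361/769) with the reciprocity algorithm (Jacobi-symbol steps: pull out 2s via (2/n), flip via reciprocity, reduce):
  reciprocity: (361/769) -> +(769/361)
  reduce: (47/361)
  reciprocity: (47/361) -> +(361/47)
  reduce: (32/47)
  pull out 2: (2/47) = +1  (since 47 mod 8 = 7)
  pull out 2: (2/47) = +1  (since 47 mod 8 = 7)
  pull out 2: (2/47) = +1  (since 47 mod 8 = 7)
  pull out 2: (2/47) = +1  (since 47 mod 8 = 7)
  pull out 2: (2/47) = +1  (since 47 mod 8 = 7)
  (1/47) = 1
Product of signs = 1
(361/769) = 1

1


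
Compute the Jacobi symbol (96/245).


Compute (96/245) via quadratic reciprocity:
  pull out 2: (2/245) = -1  (since 245 mod 8 = 5)
  pull out 2: (2/245) = -1  (since 245 mod 8 = 5)
  pull out 2: (2/245) = -1  (since 245 mod 8 = 5)
  pull out 2: (2/245) = -1  (since 245 mod 8 = 5)
  pull out 2: (2/245) = -1  (since 245 mod 8 = 5)
  reciprocity: (3/245) -> +(245/3)
  reduce: (2/3)
  pull out 2: (2/3) = -1  (since 3 mod 8 = 3)
  (1/3) = 1
Product of signs = 1

1


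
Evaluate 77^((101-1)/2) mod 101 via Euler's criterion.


p = 101 is prime and the exponent is (p-1)/2 = 50, so by Euler's criterion 77^50 = (77/101) = +1 or -1 mod 101.
Compute by square-and-multiply:
  50 = 32 + 16 + 2 (binary 110010)
  Repeated squaring mod 101: 77^1 = 77, 77^2 = 71, 77^4 = 92, 77^8 = 81, 77^16 = 97, 77^32 = 16
  77^50 = 77^32 * 77^16 * 77^2 = 16 * 97 * 71 mod 101
    16 * 97 = 1552 = 37 mod 101
    37 * 71 = 2627 = 1 mod 101
  77^50 = 1 mod 101
Result 1: 77 is a quadratic residue mod 101.
77^50 mod 101 = 1

1


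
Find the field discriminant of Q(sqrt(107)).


For K = Q(sqrt(d)) with d squarefree: disc(K) = d if d = 1 mod 4, and disc(K) = 4d if d = 2 or 3 mod 4.
Here d = 107, and d mod 4 = 3.
d = 3 mod 4, not 1 (O_K = Z[sqrt(d)]), so disc(K) = 4d = 4 * (107) = 428

428


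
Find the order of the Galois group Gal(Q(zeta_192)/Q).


|Gal(Q(zeta_192)/Q)| = phi(192)
= 64

64


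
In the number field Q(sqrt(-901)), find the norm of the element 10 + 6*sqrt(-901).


N(a + b*sqrt(d)) = a^2 - d*b^2
= (10)^2 - (-901)*(6)^2
= 100 + 32436
= 32536

32536


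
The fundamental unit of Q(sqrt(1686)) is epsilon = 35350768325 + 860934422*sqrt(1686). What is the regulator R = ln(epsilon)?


epsilon = 35350768325 + 860934422*sqrt(1686)
= 7.0702e+10
R = ln(7.0702e+10)
= 24.9817

24.9817


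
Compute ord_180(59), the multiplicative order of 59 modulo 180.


We want ord_180(59), the smallest k >= 1 with 59^k = 1 mod 180.
n = 180 = 2^2 * 3^2 * 5, phi(180) = 48; the order divides phi(n).
Divisors of 48: 1, 2, 3, 4, 6, 8, 12, 16, 24, 48
Repeated squaring mod 180: 59^1 = 59, 59^2 = 61, 59^4 = 121, 59^8 = 61, 59^16 = 121, 59^32 = 61
Test divisors in increasing order:
  k=1: 59^1 = 59 mod 180
  k=2: 59^2 = 61 mod 180
  k=3: 59^3 = 61 * 59 = 179 mod 180
  k=4: 59^4 = 121 mod 180
  k=6: 59^6 = 121 * 61 = 1 mod 180  <- first divisor giving 1
Order = 6

6


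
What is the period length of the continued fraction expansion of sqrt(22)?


Run the CF algorithm for sqrt(22).
a_0 = floor(sqrt(22)) = 4; set m_0=0, q_0=1.
Recurrence: m' = q*a - m,  q' = (d - m'^2)/q,  a' = floor((a_0 + m')/q').
  step 1: m=4, q=6, a=1
  step 2: m=2, q=3, a=2
  step 3: m=4, q=2, a=4
  step 4: m=4, q=3, a=2
  step 5: m=2, q=6, a=1
  step 6: m=4, q=1, a=8
a_6 = 2*a_0 = 8, so the period closes here.
sqrt(22) = [4; 1, 2, 4, 2, 1, 8]
Period length = 6

6


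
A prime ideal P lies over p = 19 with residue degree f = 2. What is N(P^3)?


N(P^a) = p^(a*f)
= 19^(3*2)
= 19^6
= 47045881

47045881


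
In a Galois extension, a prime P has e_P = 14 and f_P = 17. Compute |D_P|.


|D_P| = e * f
= 14 * 17
= 238

238


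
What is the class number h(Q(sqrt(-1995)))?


K = Q(sqrt(-1995)). d mod 4 = 1, so D = disc(K) = d = -1995
h(K) equals the number of primitive reduced positive-definite forms (a, b, c) = a*x^2 + b*x*y + c*y^2 with b^2 - 4ac = D,
where reduced means |b| <= a <= c, with b >= 0 whenever |b| = a or a = c, and primitive means gcd(a, b, c) = 1.
Reduced forces 3a^2 <= |D| = 1995, so 1 <= a <= 25; b must have the parity of D, and c = (b^2 - D)/(4a) must be an integer >= a.
Enumerate a = 1..25, b in [-a, a]:
  a=1: (1, 1, 499)  [1]
  a=2: none
  a=3: (3, 3, 167)  [1]
  a=4: none
  a=5: (5, 5, 101)  [1]
  a=6: none
  a=7: (7, 7, 73)  [1]
  a=8..14: none
  a=15: (15, 15, 37)  [1]
  a=16..18: none
  a=19: (19, 19, 31)  [1]
  a=20: none
  a=21: (21, 21, 29)  [1]
  a=22: none
  a=23: (23, 11, 23)  [1]
  a=24..25: none
Total reduced forms: 1 + 1 + 1 + 1 + 1 + 1 + 1 + 1 = 8
h = 8

8


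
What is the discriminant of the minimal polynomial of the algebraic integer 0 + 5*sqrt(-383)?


The element 0 + 5*sqrt(-383) has minimal polynomial:
x^2 + 0*x + 9575
Discriminant = (0)^2 - 4*(9575)
= 0 - 38300
= -38300

-38300


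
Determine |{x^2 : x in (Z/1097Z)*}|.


For prime p, the number of non-zero quadratic residues is (p-1)/2.
= (1097-1)/2
= 548

548


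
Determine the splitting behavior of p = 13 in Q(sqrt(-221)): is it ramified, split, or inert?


K = Q(sqrt(-221)). Since d mod 4 = 3, disc(K) = -884.
Check p | disc: -884 mod 13 = 0.
p divides disc, so p ramifies: (p) = P^2 with e=2, f=1, g=1.
Therefore p is ramified.

ramified


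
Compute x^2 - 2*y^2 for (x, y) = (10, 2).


x^2 - d*y^2
= 10^2 - 2*2^2
= 100 - 8
= 92

92


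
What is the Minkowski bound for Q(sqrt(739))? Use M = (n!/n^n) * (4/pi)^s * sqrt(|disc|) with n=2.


d = 739, d mod 4 = 3, so disc(K) = 4d = 2956; |disc(K)| = 2956
Real quadratic field, so n = 2, s = r2 = 0, r1 = 2
M = (n!/n^n) * (4/pi)^s * sqrt(|disc(K)|) = (2!/2^2) * (4/pi)^0 * sqrt(2956)
= 0.5 * 1.000000 * 54.369109
= 27.1846

27.1846


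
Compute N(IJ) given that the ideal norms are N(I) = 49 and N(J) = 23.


N(IJ) = N(I) * N(J)
= 49 * 23
= 1127

1127


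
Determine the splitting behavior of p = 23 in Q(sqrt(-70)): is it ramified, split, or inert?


K = Q(sqrt(-70)). Since d mod 4 = 2, disc(K) = -280.
Check p | disc: -280 mod 23 = 19.
p does not divide disc. Compute Legendre symbol (d/p):
22^((23-1)/2) mod 23 = -1
(d/p) = -1, so p is inert: (p) stays prime with e=1, f=2, g=1.
Therefore p is inert.

inert


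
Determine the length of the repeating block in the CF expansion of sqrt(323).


Run the CF algorithm for sqrt(323).
a_0 = floor(sqrt(323)) = 17; set m_0=0, q_0=1.
Recurrence: m' = q*a - m,  q' = (d - m'^2)/q,  a' = floor((a_0 + m')/q').
  step 1: m=17, q=34, a=1
  step 2: m=17, q=1, a=34
a_2 = 2*a_0 = 34, so the period closes here.
sqrt(323) = [17; 1, 34]
Period length = 2

2


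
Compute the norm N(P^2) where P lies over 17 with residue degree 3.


N(P^a) = p^(a*f)
= 17^(2*3)
= 17^6
= 24137569

24137569


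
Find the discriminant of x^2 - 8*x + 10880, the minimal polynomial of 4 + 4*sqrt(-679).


The element 4 + 4*sqrt(-679) has minimal polynomial:
x^2 - 8*x + 10880
Discriminant = (-8)^2 - 4*(10880)
= 64 - 43520
= -43456

-43456


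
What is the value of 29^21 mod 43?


p = 43 is prime and the exponent is (p-1)/2 = 21, so by Euler's criterion 29^21 = (29/43) = +1 or -1 mod 43.
Compute by square-and-multiply:
  21 = 16 + 4 + 1 (binary 10101)
  Repeated squaring mod 43: 29^1 = 29, 29^2 = 24, 29^4 = 17, 29^8 = 31, 29^16 = 15
  29^21 = 29^16 * 29^4 * 29^1 = 15 * 17 * 29 mod 43
    15 * 17 = 255 = 40 mod 43
    40 * 29 = 1160 = 42 mod 43
  29^21 = 42 mod 43
Result 42 = p - 1 = -1 mod 43: 29 is a quadratic non-residue mod 43. As a residue in [0, p-1] the value is 42.
29^21 mod 43 = 42

42


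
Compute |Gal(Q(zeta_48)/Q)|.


|Gal(Q(zeta_48)/Q)| = phi(48)
= 16

16


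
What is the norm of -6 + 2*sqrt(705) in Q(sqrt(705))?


N(a + b*sqrt(d)) = a^2 - d*b^2
= (-6)^2 - (705)*(2)^2
= 36 - 2820
= -2784

-2784


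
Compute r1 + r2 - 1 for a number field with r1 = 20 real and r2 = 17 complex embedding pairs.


By Dirichlet's unit theorem:
rank = r1 + r2 - 1
= 20 + 17 - 1
= 36

36


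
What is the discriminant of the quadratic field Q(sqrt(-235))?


For K = Q(sqrt(d)) with d squarefree: disc(K) = d if d = 1 mod 4, and disc(K) = 4d if d = 2 or 3 mod 4.
Here d = -235, and d mod 4 = 1.
d = 1 mod 4 (O_K = Z[(1+sqrt(d))/2]), so disc(K) = d = -235

-235


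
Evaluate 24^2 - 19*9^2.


x^2 - d*y^2
= 24^2 - 19*9^2
= 576 - 1539
= -963

-963


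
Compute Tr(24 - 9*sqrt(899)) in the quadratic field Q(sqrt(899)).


Tr(a + b*sqrt(d)) = (a + b*sqrt(d)) + (a - b*sqrt(d)) = 2a
= 2 * (24)
= 48

48


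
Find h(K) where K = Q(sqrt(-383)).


K = Q(sqrt(-383)). d mod 4 = 1, so D = disc(K) = d = -383
h(K) equals the number of primitive reduced positive-definite forms (a, b, c) = a*x^2 + b*x*y + c*y^2 with b^2 - 4ac = D,
where reduced means |b| <= a <= c, with b >= 0 whenever |b| = a or a = c, and primitive means gcd(a, b, c) = 1.
Reduced forces 3a^2 <= |D| = 383, so 1 <= a <= 11; b must have the parity of D, and c = (b^2 - D)/(4a) must be an integer >= a.
Enumerate a = 1..11, b in [-a, a]:
  a=1: (1, 1, 96)  [1]
  a=2: (2, -1, 48), (2, 1, 48)  [2]
  a=3: (3, -1, 32), (3, 1, 32)  [2]
  a=4: (4, -1, 24), (4, 1, 24)  [2]
  a=5: none
  a=6: (6, -5, 17), (6, -1, 16), (6, 1, 16), (6, 5, 17)  [4]
  a=7: (7, -3, 14), (7, 3, 14)  [2]
  a=8: (8, -1, 12), (8, 1, 12)  [2]
  a=9: (9, -7, 12), (9, 7, 12)  [2]
  a=10..11: none
Total reduced forms: 1 + 2 + 2 + 2 + 4 + 2 + 2 + 2 = 17
h = 17

17


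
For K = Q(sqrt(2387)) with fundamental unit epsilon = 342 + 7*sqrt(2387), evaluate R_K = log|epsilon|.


epsilon = 342 + 7*sqrt(2387)
= 683.9985
R = ln(683.9985)
= 6.5280

6.5280


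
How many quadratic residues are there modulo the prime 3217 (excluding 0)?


For prime p, the number of non-zero quadratic residues is (p-1)/2.
= (3217-1)/2
= 1608

1608


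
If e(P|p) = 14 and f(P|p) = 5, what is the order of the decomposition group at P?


|D_P| = e * f
= 14 * 5
= 70

70


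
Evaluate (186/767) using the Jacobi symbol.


Compute (186/767) via quadratic reciprocity:
  pull out 2: (2/767) = +1  (since 767 mod 8 = 7)
  reciprocity: (93/767) -> +(767/93)
  reduce: (23/93)
  reciprocity: (23/93) -> +(93/23)
  reduce: (1/23)
  (1/23) = 1
Product of signs = 1

1


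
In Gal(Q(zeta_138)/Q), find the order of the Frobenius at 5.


The Frobenius at p in Gal(Q(zeta_n)/Q) = (Z/nZ)* is the class of p, so its order is ord_138(5), the smallest k >= 1 with 5^k = 1 mod 138.
n = 138 = 2 * 3 * 23, phi(138) = 44; the order divides phi(n).
Divisors of 44: 1, 2, 4, 11, 22, 44
Repeated squaring mod 138: 5^1 = 5, 5^2 = 25, 5^4 = 73, 5^8 = 85, 5^16 = 49, 5^32 = 55
Test divisors in increasing order:
  k=1: 5^1 = 5 mod 138
  k=2: 5^2 = 25 mod 138
  k=4: 5^4 = 73 mod 138
  k=11: 5^11 = 85 * 25 * 5 = 137 mod 138
  k=22: 5^22 = 49 * 73 * 25 = 1 mod 138  <- first divisor giving 1
Order = 22

22


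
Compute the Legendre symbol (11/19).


p = 19 is prime, so compute (11/19) with the reciprocity algorithm (Jacobi-symbol steps: pull out 2s via (2/n), flip via reciprocity, reduce):
  reciprocity: (11/19) -> -(19/11)
  reduce: (8/11)
  pull out 2: (2/11) = -1  (since 11 mod 8 = 3)
  pull out 2: (2/11) = -1  (since 11 mod 8 = 3)
  pull out 2: (2/11) = -1  (since 11 mod 8 = 3)
  (1/11) = 1
Product of signs = 1
(11/19) = 1

1


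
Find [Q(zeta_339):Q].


The degree equals Euler's totient phi(339).
339 = 3 * 113
phi(339) = 224

224


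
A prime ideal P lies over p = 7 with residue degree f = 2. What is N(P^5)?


N(P^a) = p^(a*f)
= 7^(5*2)
= 7^10
= 282475249

282475249


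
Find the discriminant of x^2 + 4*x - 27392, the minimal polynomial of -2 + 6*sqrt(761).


The element -2 + 6*sqrt(761) has minimal polynomial:
x^2 + 4*x - 27392
Discriminant = (4)^2 - 4*(-27392)
= 16 + 109568
= 109584

109584


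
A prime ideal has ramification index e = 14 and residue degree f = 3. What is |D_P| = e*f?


|D_P| = e * f
= 14 * 3
= 42

42


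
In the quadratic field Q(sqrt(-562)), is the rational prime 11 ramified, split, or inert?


K = Q(sqrt(-562)). Since d mod 4 = 2, disc(K) = -2248.
Check p | disc: -2248 mod 11 = 7.
p does not divide disc. Compute Legendre symbol (d/p):
10^((11-1)/2) mod 11 = -1
(d/p) = -1, so p is inert: (p) stays prime with e=1, f=2, g=1.
Therefore p is inert.

inert


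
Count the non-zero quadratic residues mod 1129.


For prime p, the number of non-zero quadratic residues is (p-1)/2.
= (1129-1)/2
= 564

564


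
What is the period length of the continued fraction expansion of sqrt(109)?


Run the CF algorithm for sqrt(109).
a_0 = floor(sqrt(109)) = 10; set m_0=0, q_0=1.
Recurrence: m' = q*a - m,  q' = (d - m'^2)/q,  a' = floor((a_0 + m')/q').
  step 1: m=10, q=9, a=2
  step 2: m=8, q=5, a=3
  step 3: m=7, q=12, a=1
  step 4: m=5, q=7, a=2
  step 5: m=9, q=4, a=4
  step 6: m=7, q=15, a=1
  step 7: m=8, q=3, a=6
  step 8: m=10, q=3, a=6
  step 9: m=8, q=15, a=1
  step 10: m=7, q=4, a=4
  step 11: m=9, q=7, a=2
  step 12: m=5, q=12, a=1
  step 13: m=7, q=5, a=3
  step 14: m=8, q=9, a=2
  step 15: m=10, q=1, a=20
a_15 = 2*a_0 = 20, so the period closes here.
sqrt(109) = [10; 2, 3, 1, 2, 4, 1, 6, 6, 1, 4, 2, 1, 3, 2, 20]
Period length = 15

15


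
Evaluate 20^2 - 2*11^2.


x^2 - d*y^2
= 20^2 - 2*11^2
= 400 - 242
= 158

158


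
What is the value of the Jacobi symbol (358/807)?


Compute (358/807) via quadratic reciprocity:
  pull out 2: (2/807) = +1  (since 807 mod 8 = 7)
  reciprocity: (179/807) -> -(807/179)
  reduce: (91/179)
  reciprocity: (91/179) -> -(179/91)
  reduce: (88/91)
  pull out 2: (2/91) = -1  (since 91 mod 8 = 3)
  pull out 2: (2/91) = -1  (since 91 mod 8 = 3)
  pull out 2: (2/91) = -1  (since 91 mod 8 = 3)
  reciprocity: (11/91) -> -(91/11)
  reduce: (3/11)
  reciprocity: (3/11) -> -(11/3)
  reduce: (2/3)
  pull out 2: (2/3) = -1  (since 3 mod 8 = 3)
  (1/3) = 1
Product of signs = 1

1


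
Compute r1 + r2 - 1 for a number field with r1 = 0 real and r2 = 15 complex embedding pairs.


By Dirichlet's unit theorem:
rank = r1 + r2 - 1
= 0 + 15 - 1
= 14

14


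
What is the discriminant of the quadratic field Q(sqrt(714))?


For K = Q(sqrt(d)) with d squarefree: disc(K) = d if d = 1 mod 4, and disc(K) = 4d if d = 2 or 3 mod 4.
Here d = 714, and d mod 4 = 2.
d = 2 mod 4, not 1 (O_K = Z[sqrt(d)]), so disc(K) = 4d = 4 * (714) = 2856

2856


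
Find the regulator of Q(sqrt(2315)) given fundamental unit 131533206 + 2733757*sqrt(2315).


epsilon = 131533206 + 2733757*sqrt(2315)
= 2.6307e+08
R = ln(2.6307e+08)
= 19.3879

19.3879


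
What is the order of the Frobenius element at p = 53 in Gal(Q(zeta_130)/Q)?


The Frobenius at p in Gal(Q(zeta_n)/Q) = (Z/nZ)* is the class of p, so its order is ord_130(53), the smallest k >= 1 with 53^k = 1 mod 130.
n = 130 = 2 * 5 * 13, phi(130) = 48; the order divides phi(n).
Divisors of 48: 1, 2, 3, 4, 6, 8, 12, 16, 24, 48
Repeated squaring mod 130: 53^1 = 53, 53^2 = 79, 53^4 = 1, 53^8 = 1, 53^16 = 1, 53^32 = 1
Test divisors in increasing order:
  k=1: 53^1 = 53 mod 130
  k=2: 53^2 = 79 mod 130
  k=3: 53^3 = 79 * 53 = 27 mod 130
  k=4: 53^4 = 1 mod 130  <- first divisor giving 1
Order = 4

4


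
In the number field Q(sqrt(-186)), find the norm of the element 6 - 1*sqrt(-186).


N(a + b*sqrt(d)) = a^2 - d*b^2
= (6)^2 - (-186)*(-1)^2
= 36 + 186
= 222

222


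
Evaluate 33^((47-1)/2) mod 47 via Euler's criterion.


p = 47 is prime and the exponent is (p-1)/2 = 23, so by Euler's criterion 33^23 = (33/47) = +1 or -1 mod 47.
Compute by square-and-multiply:
  23 = 16 + 4 + 2 + 1 (binary 10111)
  Repeated squaring mod 47: 33^1 = 33, 33^2 = 8, 33^4 = 17, 33^8 = 7, 33^16 = 2
  33^23 = 33^16 * 33^4 * 33^2 * 33^1 = 2 * 17 * 8 * 33 mod 47
    2 * 17 = 34 = 34 mod 47
    34 * 8 = 272 = 37 mod 47
    37 * 33 = 1221 = 46 mod 47
  33^23 = 46 mod 47
Result 46 = p - 1 = -1 mod 47: 33 is a quadratic non-residue mod 47. As a residue in [0, p-1] the value is 46.
33^23 mod 47 = 46

46


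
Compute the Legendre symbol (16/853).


p = 853 is prime, so compute (16/853) with the reciprocity algorithm (Jacobi-symbol steps: pull out 2s via (2/n), flip via reciprocity, reduce):
  pull out 2: (2/853) = -1  (since 853 mod 8 = 5)
  pull out 2: (2/853) = -1  (since 853 mod 8 = 5)
  pull out 2: (2/853) = -1  (since 853 mod 8 = 5)
  pull out 2: (2/853) = -1  (since 853 mod 8 = 5)
  (1/853) = 1
Product of signs = 1
(16/853) = 1

1


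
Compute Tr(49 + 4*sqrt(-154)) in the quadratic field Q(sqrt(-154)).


Tr(a + b*sqrt(d)) = (a + b*sqrt(d)) + (a - b*sqrt(d)) = 2a
= 2 * (49)
= 98

98


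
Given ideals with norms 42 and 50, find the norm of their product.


N(IJ) = N(I) * N(J)
= 42 * 50
= 2100

2100


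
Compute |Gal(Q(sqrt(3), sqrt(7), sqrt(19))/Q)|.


The 3 square roots of distinct primes are multiplicatively independent over Q,
so [K:Q] = 2^3 and Gal(K/Q) is isomorphic to (Z/2Z)^3.
|Gal| = 2^3 = 8

8


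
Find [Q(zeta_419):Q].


The degree equals Euler's totient phi(419).
419 = 419
phi(419) = 418

418


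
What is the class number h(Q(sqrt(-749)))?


K = Q(sqrt(-749)). d mod 4 = 3, so D = disc(K) = 4d = -2996
h(K) equals the number of primitive reduced positive-definite forms (a, b, c) = a*x^2 + b*x*y + c*y^2 with b^2 - 4ac = D,
where reduced means |b| <= a <= c, with b >= 0 whenever |b| = a or a = c, and primitive means gcd(a, b, c) = 1.
Reduced forces 3a^2 <= |D| = 2996, so 1 <= a <= 31; b must have the parity of D, and c = (b^2 - D)/(4a) must be an integer >= a.
Enumerate a = 1..31, b in [-a, a]:
  a=1: (1, 0, 749)  [1]
  a=2: (2, 2, 375)  [1]
  a=3: (3, -2, 250), (3, 2, 250)  [2]
  a=4: none
  a=5: (5, -2, 150), (5, 2, 150)  [2]
  a=6: (6, -2, 125), (6, 2, 125)  [2]
  a=7: (7, 0, 107)  [1]
  a=8: none
  a=9: (9, -8, 85), (9, 8, 85)  [2]
  a=10: (10, -2, 75), (10, 2, 75)  [2]
  a=11..13: none
  a=14: (14, 14, 57)  [1]
  a=15: (15, -8, 51), (15, -2, 50), (15, 2, 50), (15, 8, 51)  [4]
  a=16: none
  a=17: (17, -8, 45), (17, 8, 45)  [2]
  a=18: (18, -10, 43), (18, 10, 43)  [2]
  a=19: (19, -14, 42), (19, 14, 42)  [2]
  a=20: none
  a=21: (21, -14, 38), (21, 14, 38)  [2]
  a=22..24: none
  a=25: (25, -2, 30), (25, 2, 30)  [2]
  a=26: none
  a=27: (27, -26, 34), (27, 26, 34)  [2]
  a=28: none
  a=29: (29, -22, 30), (29, 22, 30)  [2]
  a=30..31: none
Total reduced forms: 1 + 1 + 2 + 2 + 2 + 1 + 2 + 2 + 1 + 4 + 2 + 2 + 2 + 2 + 2 + 2 + 2 = 32
h = 32

32


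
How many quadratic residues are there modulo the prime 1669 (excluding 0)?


For prime p, the number of non-zero quadratic residues is (p-1)/2.
= (1669-1)/2
= 834

834


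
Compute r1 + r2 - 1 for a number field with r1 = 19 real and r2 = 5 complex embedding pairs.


By Dirichlet's unit theorem:
rank = r1 + r2 - 1
= 19 + 5 - 1
= 23

23


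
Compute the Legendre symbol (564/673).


p = 673 is prime, so compute (564/673) with the reciprocity algorithm (Jacobi-symbol steps: pull out 2s via (2/n), flip via reciprocity, reduce):
  pull out 2: (2/673) = +1  (since 673 mod 8 = 1)
  pull out 2: (2/673) = +1  (since 673 mod 8 = 1)
  reciprocity: (141/673) -> +(673/141)
  reduce: (109/141)
  reciprocity: (109/141) -> +(141/109)
  reduce: (32/109)
  pull out 2: (2/109) = -1  (since 109 mod 8 = 5)
  pull out 2: (2/109) = -1  (since 109 mod 8 = 5)
  pull out 2: (2/109) = -1  (since 109 mod 8 = 5)
  pull out 2: (2/109) = -1  (since 109 mod 8 = 5)
  pull out 2: (2/109) = -1  (since 109 mod 8 = 5)
  (1/109) = 1
Product of signs = -1
(564/673) = -1

-1


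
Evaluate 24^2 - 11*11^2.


x^2 - d*y^2
= 24^2 - 11*11^2
= 576 - 1331
= -755

-755


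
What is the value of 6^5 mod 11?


p = 11 is prime and the exponent is (p-1)/2 = 5, so by Euler's criterion 6^5 = (6/11) = +1 or -1 mod 11.
Compute by square-and-multiply:
  5 = 4 + 1 (binary 101)
  Repeated squaring mod 11: 6^1 = 6, 6^2 = 3, 6^4 = 9
  6^5 = 6^4 * 6^1 = 9 * 6 mod 11
    9 * 6 = 54 = 10 mod 11
  6^5 = 10 mod 11
Result 10 = p - 1 = -1 mod 11: 6 is a quadratic non-residue mod 11. As a residue in [0, p-1] the value is 10.
6^5 mod 11 = 10

10


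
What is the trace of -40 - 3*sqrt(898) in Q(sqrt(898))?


Tr(a + b*sqrt(d)) = (a + b*sqrt(d)) + (a - b*sqrt(d)) = 2a
= 2 * (-40)
= -80

-80


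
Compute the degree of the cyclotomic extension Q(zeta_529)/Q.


The degree equals Euler's totient phi(529).
529 = 23^2
phi(529) = 506

506


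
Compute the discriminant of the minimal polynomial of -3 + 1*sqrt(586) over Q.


The element -3 + 1*sqrt(586) has minimal polynomial:
x^2 + 6*x - 577
Discriminant = (6)^2 - 4*(-577)
= 36 + 2308
= 2344

2344


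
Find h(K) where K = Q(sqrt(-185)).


K = Q(sqrt(-185)). d mod 4 = 3, so D = disc(K) = 4d = -740
h(K) equals the number of primitive reduced positive-definite forms (a, b, c) = a*x^2 + b*x*y + c*y^2 with b^2 - 4ac = D,
where reduced means |b| <= a <= c, with b >= 0 whenever |b| = a or a = c, and primitive means gcd(a, b, c) = 1.
Reduced forces 3a^2 <= |D| = 740, so 1 <= a <= 15; b must have the parity of D, and c = (b^2 - D)/(4a) must be an integer >= a.
Enumerate a = 1..15, b in [-a, a]:
  a=1: (1, 0, 185)  [1]
  a=2: (2, 2, 93)  [1]
  a=3: (3, -2, 62), (3, 2, 62)  [2]
  a=4: none
  a=5: (5, 0, 37)  [1]
  a=6: (6, -2, 31), (6, 2, 31)  [2]
  a=7: (7, -4, 27), (7, 4, 27)  [2]
  a=8: none
  a=9: (9, -4, 21), (9, 4, 21)  [2]
  a=10: (10, 10, 21)  [1]
  a=11..12: none
  a=13: (13, -12, 17), (13, 12, 17)  [2]
  a=14: (14, -10, 15), (14, 10, 15)  [2]
  a=15: none
Total reduced forms: 1 + 1 + 2 + 1 + 2 + 2 + 2 + 1 + 2 + 2 = 16
h = 16

16


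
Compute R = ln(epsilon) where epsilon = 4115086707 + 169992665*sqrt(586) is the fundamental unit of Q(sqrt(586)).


epsilon = 4115086707 + 169992665*sqrt(586)
= 8.2302e+09
R = ln(8.2302e+09)
= 22.8311

22.8311


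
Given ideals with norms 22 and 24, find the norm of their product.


N(IJ) = N(I) * N(J)
= 22 * 24
= 528

528


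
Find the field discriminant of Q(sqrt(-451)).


For K = Q(sqrt(d)) with d squarefree: disc(K) = d if d = 1 mod 4, and disc(K) = 4d if d = 2 or 3 mod 4.
Here d = -451, and d mod 4 = 1.
d = 1 mod 4 (O_K = Z[(1+sqrt(d))/2]), so disc(K) = d = -451

-451


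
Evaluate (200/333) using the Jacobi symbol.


Compute (200/333) via quadratic reciprocity:
  pull out 2: (2/333) = -1  (since 333 mod 8 = 5)
  pull out 2: (2/333) = -1  (since 333 mod 8 = 5)
  pull out 2: (2/333) = -1  (since 333 mod 8 = 5)
  reciprocity: (25/333) -> +(333/25)
  reduce: (8/25)
  pull out 2: (2/25) = +1  (since 25 mod 8 = 1)
  pull out 2: (2/25) = +1  (since 25 mod 8 = 1)
  pull out 2: (2/25) = +1  (since 25 mod 8 = 1)
  (1/25) = 1
Product of signs = -1

-1


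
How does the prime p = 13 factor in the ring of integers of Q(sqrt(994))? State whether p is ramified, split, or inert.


K = Q(sqrt(994)). Since d mod 4 = 2, disc(K) = 3976.
Check p | disc: 3976 mod 13 = 11.
p does not divide disc. Compute Legendre symbol (d/p):
6^((13-1)/2) mod 13 = -1
(d/p) = -1, so p is inert: (p) stays prime with e=1, f=2, g=1.
Therefore p is inert.

inert


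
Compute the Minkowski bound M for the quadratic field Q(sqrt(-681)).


d = -681, d mod 4 = 3, so disc(K) = 4d = -2724; |disc(K)| = 2724
Imaginary quadratic field, so n = 2, s = r2 = 1, r1 = 0
M = (n!/n^n) * (4/pi)^s * sqrt(|disc(K)|) = (2!/2^2) * (4/pi)^1 * sqrt(2724)
= 0.5 * 1.273240 * 52.191953
= 33.2264

33.2264


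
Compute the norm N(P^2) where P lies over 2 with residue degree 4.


N(P^a) = p^(a*f)
= 2^(2*4)
= 2^8
= 256

256


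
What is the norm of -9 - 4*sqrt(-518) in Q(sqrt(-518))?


N(a + b*sqrt(d)) = a^2 - d*b^2
= (-9)^2 - (-518)*(-4)^2
= 81 + 8288
= 8369

8369


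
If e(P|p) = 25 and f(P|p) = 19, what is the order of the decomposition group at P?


|D_P| = e * f
= 25 * 19
= 475

475


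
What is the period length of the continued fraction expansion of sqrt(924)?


Run the CF algorithm for sqrt(924).
a_0 = floor(sqrt(924)) = 30; set m_0=0, q_0=1.
Recurrence: m' = q*a - m,  q' = (d - m'^2)/q,  a' = floor((a_0 + m')/q').
  step 1: m=30, q=24, a=2
  step 2: m=18, q=25, a=1
  step 3: m=7, q=35, a=1
  step 4: m=28, q=4, a=14
  step 5: m=28, q=35, a=1
  step 6: m=7, q=25, a=1
  step 7: m=18, q=24, a=2
  step 8: m=30, q=1, a=60
a_8 = 2*a_0 = 60, so the period closes here.
sqrt(924) = [30; 2, 1, 1, 14, 1, 1, 2, 60]
Period length = 8

8


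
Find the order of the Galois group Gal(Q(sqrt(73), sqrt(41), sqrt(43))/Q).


The 3 square roots of distinct primes are multiplicatively independent over Q,
so [K:Q] = 2^3 and Gal(K/Q) is isomorphic to (Z/2Z)^3.
|Gal| = 2^3 = 8

8


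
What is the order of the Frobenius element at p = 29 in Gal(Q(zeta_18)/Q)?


The Frobenius at p in Gal(Q(zeta_n)/Q) = (Z/nZ)* is the class of p, so its order is ord_18(29), the smallest k >= 1 with 29^k = 1 mod 18.
n = 18 = 2 * 3^2, phi(18) = 6; the order divides phi(n).
Divisors of 6: 1, 2, 3, 6
Repeated squaring mod 18: 29^1 = 11, 29^2 = 13, 29^4 = 7
Test divisors in increasing order:
  k=1: 29^1 = 11 mod 18
  k=2: 29^2 = 13 mod 18
  k=3: 29^3 = 13 * 11 = 17 mod 18
  k=6: 29^6 = 7 * 13 = 1 mod 18  <- first divisor giving 1
Order = 6

6


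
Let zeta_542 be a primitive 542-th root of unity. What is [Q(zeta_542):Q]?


The degree equals Euler's totient phi(542).
542 = 2 * 271
phi(542) = 270

270


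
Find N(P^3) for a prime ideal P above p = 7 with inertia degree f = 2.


N(P^a) = p^(a*f)
= 7^(3*2)
= 7^6
= 117649

117649


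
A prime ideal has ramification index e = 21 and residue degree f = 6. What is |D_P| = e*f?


|D_P| = e * f
= 21 * 6
= 126

126


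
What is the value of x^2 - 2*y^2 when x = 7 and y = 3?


x^2 - d*y^2
= 7^2 - 2*3^2
= 49 - 18
= 31

31


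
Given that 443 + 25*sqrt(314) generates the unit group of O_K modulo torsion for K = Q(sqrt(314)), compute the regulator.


epsilon = 443 + 25*sqrt(314)
= 886.0011
R = ln(886.0011)
= 6.7867

6.7867


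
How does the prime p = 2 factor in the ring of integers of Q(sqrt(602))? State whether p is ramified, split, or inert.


K = Q(sqrt(602)). Since d mod 4 = 2, disc(K) = 2408.
Check p | disc: 2408 mod 2 = 0.
p divides disc, so p ramifies: (p) = P^2 with e=2, f=1, g=1.
Therefore p is ramified.

ramified


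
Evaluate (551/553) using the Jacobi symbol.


Compute (551/553) via quadratic reciprocity:
  reciprocity: (551/553) -> +(553/551)
  reduce: (2/551)
  pull out 2: (2/551) = +1  (since 551 mod 8 = 7)
  (1/551) = 1
Product of signs = 1

1


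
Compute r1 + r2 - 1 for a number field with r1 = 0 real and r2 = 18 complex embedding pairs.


By Dirichlet's unit theorem:
rank = r1 + r2 - 1
= 0 + 18 - 1
= 17

17


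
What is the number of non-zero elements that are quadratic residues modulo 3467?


For prime p, the number of non-zero quadratic residues is (p-1)/2.
= (3467-1)/2
= 1733

1733


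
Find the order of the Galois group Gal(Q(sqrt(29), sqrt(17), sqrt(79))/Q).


The 3 square roots of distinct primes are multiplicatively independent over Q,
so [K:Q] = 2^3 and Gal(K/Q) is isomorphic to (Z/2Z)^3.
|Gal| = 2^3 = 8

8


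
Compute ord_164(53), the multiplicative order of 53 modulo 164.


We want ord_164(53), the smallest k >= 1 with 53^k = 1 mod 164.
n = 164 = 2^2 * 41, phi(164) = 80; the order divides phi(n).
Divisors of 80: 1, 2, 4, 5, 8, 10, 16, 20, 40, 80
Repeated squaring mod 164: 53^1 = 53, 53^2 = 21, 53^4 = 113, 53^8 = 141, 53^16 = 37, 53^32 = 57, 53^64 = 133
Test divisors in increasing order:
  k=1: 53^1 = 53 mod 164
  k=2: 53^2 = 21 mod 164
  k=4: 53^4 = 113 mod 164
  k=5: 53^5 = 113 * 53 = 85 mod 164
  k=8: 53^8 = 141 mod 164
  k=10: 53^10 = 141 * 21 = 9 mod 164
  k=16: 53^16 = 37 mod 164
  k=20: 53^20 = 37 * 113 = 81 mod 164
  k=40: 53^40 = 57 * 141 = 1 mod 164  <- first divisor giving 1
Order = 40

40


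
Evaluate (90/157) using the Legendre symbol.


p = 157 is prime, so compute (90/157) with the reciprocity algorithm (Jacobi-symbol steps: pull out 2s via (2/n), flip via reciprocity, reduce):
  pull out 2: (2/157) = -1  (since 157 mod 8 = 5)
  reciprocity: (45/157) -> +(157/45)
  reduce: (22/45)
  pull out 2: (2/45) = -1  (since 45 mod 8 = 5)
  reciprocity: (11/45) -> +(45/11)
  reduce: (1/11)
  (1/11) = 1
Product of signs = 1
(90/157) = 1

1


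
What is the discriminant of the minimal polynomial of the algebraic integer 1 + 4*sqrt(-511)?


The element 1 + 4*sqrt(-511) has minimal polynomial:
x^2 - 2*x + 8177
Discriminant = (-2)^2 - 4*(8177)
= 4 - 32708
= -32704

-32704


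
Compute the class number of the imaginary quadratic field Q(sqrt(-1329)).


K = Q(sqrt(-1329)). d mod 4 = 3, so D = disc(K) = 4d = -5316
h(K) equals the number of primitive reduced positive-definite forms (a, b, c) = a*x^2 + b*x*y + c*y^2 with b^2 - 4ac = D,
where reduced means |b| <= a <= c, with b >= 0 whenever |b| = a or a = c, and primitive means gcd(a, b, c) = 1.
Reduced forces 3a^2 <= |D| = 5316, so 1 <= a <= 42; b must have the parity of D, and c = (b^2 - D)/(4a) must be an integer >= a.
Enumerate a = 1..42, b in [-a, a]:
  a=1: (1, 0, 1329)  [1]
  a=2: (2, 2, 665)  [1]
  a=3: (3, 0, 443)  [1]
  a=4: none
  a=5: (5, -2, 266), (5, 2, 266)  [2]
  a=6: (6, 6, 223)  [1]
  a=7: (7, -2, 190), (7, 2, 190)  [2]
  a=8..9: none
  a=10: (10, -2, 133), (10, 2, 133)  [2]
  a=11..12: none
  a=13: (13, -12, 105), (13, 12, 105)  [2]
  a=14: (14, -2, 95), (14, 2, 95)  [2]
  a=15: (15, -12, 91), (15, 12, 91)  [2]
  a=16..18: none
  a=19: (19, -2, 70), (19, 2, 70)  [2]
  a=20: none
  a=21: (21, -12, 65), (21, 12, 65)  [2]
  a=22..24: none
  a=25: (25, -22, 58), (25, 22, 58)  [2]
  a=26: (26, -14, 53), (26, 14, 53)  [2]
  a=27..28: none
  a=29: (29, -22, 50), (29, 22, 50)  [2]
  a=30: (30, -18, 47), (30, 18, 47)  [2]
  a=31: (31, -4, 43), (31, 4, 43)  [2]
  a=32..34: none
  a=35: (35, -12, 39), (35, -2, 38), (35, 2, 38), (35, 12, 39)  [4]
  a=36: none
  a=37: (37, -30, 42), (37, 30, 42)  [2]
  a=38..42: none
Total reduced forms: 1 + 1 + 1 + 2 + 1 + 2 + 2 + 2 + 2 + 2 + 2 + 2 + 2 + 2 + 2 + 2 + 2 + 4 + 2 = 36
h = 36

36


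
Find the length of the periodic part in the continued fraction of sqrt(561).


Run the CF algorithm for sqrt(561).
a_0 = floor(sqrt(561)) = 23; set m_0=0, q_0=1.
Recurrence: m' = q*a - m,  q' = (d - m'^2)/q,  a' = floor((a_0 + m')/q').
  step 1: m=23, q=32, a=1
  step 2: m=9, q=15, a=2
  step 3: m=21, q=8, a=5
  step 4: m=19, q=25, a=1
  step 5: m=6, q=21, a=1
  step 6: m=15, q=16, a=2
  step 7: m=17, q=17, a=2
  step 8: m=17, q=16, a=2
  step 9: m=15, q=21, a=1
  step 10: m=6, q=25, a=1
  step 11: m=19, q=8, a=5
  step 12: m=21, q=15, a=2
  step 13: m=9, q=32, a=1
  step 14: m=23, q=1, a=46
a_14 = 2*a_0 = 46, so the period closes here.
sqrt(561) = [23; 1, 2, 5, 1, 1, 2, 2, 2, 1, 1, 5, 2, 1, 46]
Period length = 14

14


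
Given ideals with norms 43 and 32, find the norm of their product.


N(IJ) = N(I) * N(J)
= 43 * 32
= 1376

1376


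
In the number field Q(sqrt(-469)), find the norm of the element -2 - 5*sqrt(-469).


N(a + b*sqrt(d)) = a^2 - d*b^2
= (-2)^2 - (-469)*(-5)^2
= 4 + 11725
= 11729

11729


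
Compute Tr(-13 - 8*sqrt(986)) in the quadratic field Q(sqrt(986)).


Tr(a + b*sqrt(d)) = (a + b*sqrt(d)) + (a - b*sqrt(d)) = 2a
= 2 * (-13)
= -26

-26


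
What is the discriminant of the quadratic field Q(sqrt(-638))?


For K = Q(sqrt(d)) with d squarefree: disc(K) = d if d = 1 mod 4, and disc(K) = 4d if d = 2 or 3 mod 4.
Here d = -638, and d mod 4 = 2.
d = 2 mod 4, not 1 (O_K = Z[sqrt(d)]), so disc(K) = 4d = 4 * (-638) = -2552

-2552


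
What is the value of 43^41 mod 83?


p = 83 is prime and the exponent is (p-1)/2 = 41, so by Euler's criterion 43^41 = (43/83) = +1 or -1 mod 83.
Compute by square-and-multiply:
  41 = 32 + 8 + 1 (binary 101001)
  Repeated squaring mod 83: 43^1 = 43, 43^2 = 23, 43^4 = 31, 43^8 = 48, 43^16 = 63, 43^32 = 68
  43^41 = 43^32 * 43^8 * 43^1 = 68 * 48 * 43 mod 83
    68 * 48 = 3264 = 27 mod 83
    27 * 43 = 1161 = 82 mod 83
  43^41 = 82 mod 83
Result 82 = p - 1 = -1 mod 83: 43 is a quadratic non-residue mod 83. As a residue in [0, p-1] the value is 82.
43^41 mod 83 = 82

82


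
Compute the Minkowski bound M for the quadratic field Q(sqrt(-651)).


d = -651, d mod 4 = 1, so disc(K) = d = -651; |disc(K)| = 651
Imaginary quadratic field, so n = 2, s = r2 = 1, r1 = 0
M = (n!/n^n) * (4/pi)^s * sqrt(|disc(K)|) = (2!/2^2) * (4/pi)^1 * sqrt(651)
= 0.5 * 1.273240 * 25.514702
= 16.2432

16.2432


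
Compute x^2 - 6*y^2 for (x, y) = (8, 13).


x^2 - d*y^2
= 8^2 - 6*13^2
= 64 - 1014
= -950

-950


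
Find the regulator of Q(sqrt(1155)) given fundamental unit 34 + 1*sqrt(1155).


epsilon = 34 + 1*sqrt(1155)
= 67.9853
R = ln(67.9853)
= 4.2193

4.2193


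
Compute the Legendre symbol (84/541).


p = 541 is prime, so compute (84/541) with the reciprocity algorithm (Jacobi-symbol steps: pull out 2s via (2/n), flip via reciprocity, reduce):
  pull out 2: (2/541) = -1  (since 541 mod 8 = 5)
  pull out 2: (2/541) = -1  (since 541 mod 8 = 5)
  reciprocity: (21/541) -> +(541/21)
  reduce: (16/21)
  pull out 2: (2/21) = -1  (since 21 mod 8 = 5)
  pull out 2: (2/21) = -1  (since 21 mod 8 = 5)
  pull out 2: (2/21) = -1  (since 21 mod 8 = 5)
  pull out 2: (2/21) = -1  (since 21 mod 8 = 5)
  (1/21) = 1
Product of signs = 1
(84/541) = 1

1


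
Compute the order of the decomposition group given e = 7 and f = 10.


|D_P| = e * f
= 7 * 10
= 70

70


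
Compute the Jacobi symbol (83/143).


Compute (83/143) via quadratic reciprocity:
  reciprocity: (83/143) -> -(143/83)
  reduce: (60/83)
  pull out 2: (2/83) = -1  (since 83 mod 8 = 3)
  pull out 2: (2/83) = -1  (since 83 mod 8 = 3)
  reciprocity: (15/83) -> -(83/15)
  reduce: (8/15)
  pull out 2: (2/15) = +1  (since 15 mod 8 = 7)
  pull out 2: (2/15) = +1  (since 15 mod 8 = 7)
  pull out 2: (2/15) = +1  (since 15 mod 8 = 7)
  (1/15) = 1
Product of signs = 1

1


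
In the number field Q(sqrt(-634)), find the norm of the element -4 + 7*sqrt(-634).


N(a + b*sqrt(d)) = a^2 - d*b^2
= (-4)^2 - (-634)*(7)^2
= 16 + 31066
= 31082

31082


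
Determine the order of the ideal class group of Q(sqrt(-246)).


K = Q(sqrt(-246)). d mod 4 = 2, so D = disc(K) = 4d = -984
h(K) equals the number of primitive reduced positive-definite forms (a, b, c) = a*x^2 + b*x*y + c*y^2 with b^2 - 4ac = D,
where reduced means |b| <= a <= c, with b >= 0 whenever |b| = a or a = c, and primitive means gcd(a, b, c) = 1.
Reduced forces 3a^2 <= |D| = 984, so 1 <= a <= 18; b must have the parity of D, and c = (b^2 - D)/(4a) must be an integer >= a.
Enumerate a = 1..18, b in [-a, a]:
  a=1: (1, 0, 246)  [1]
  a=2: (2, 0, 123)  [1]
  a=3: (3, 0, 82)  [1]
  a=4: none
  a=5: (5, -4, 50), (5, 4, 50)  [2]
  a=6: (6, 0, 41)  [1]
  a=7..9: none
  a=10: (10, -4, 25), (10, 4, 25)  [2]
  a=11..12: none
  a=13: (13, -2, 19), (13, 2, 19)  [2]
  a=14: none
  a=15: (15, -6, 17), (15, 6, 17)  [2]
  a=16..18: none
Total reduced forms: 1 + 1 + 1 + 2 + 1 + 2 + 2 + 2 = 12
h = 12

12


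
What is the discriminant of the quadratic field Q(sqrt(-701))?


For K = Q(sqrt(d)) with d squarefree: disc(K) = d if d = 1 mod 4, and disc(K) = 4d if d = 2 or 3 mod 4.
Here d = -701, and d mod 4 = 3.
d = 3 mod 4, not 1 (O_K = Z[sqrt(d)]), so disc(K) = 4d = 4 * (-701) = -2804

-2804


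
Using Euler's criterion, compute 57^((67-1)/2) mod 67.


p = 67 is prime and the exponent is (p-1)/2 = 33, so by Euler's criterion 57^33 = (57/67) = +1 or -1 mod 67.
Compute by square-and-multiply:
  33 = 32 + 1 (binary 100001)
  Repeated squaring mod 67: 57^1 = 57, 57^2 = 33, 57^4 = 17, 57^8 = 21, 57^16 = 39, 57^32 = 47
  57^33 = 57^32 * 57^1 = 47 * 57 mod 67
    47 * 57 = 2679 = 66 mod 67
  57^33 = 66 mod 67
Result 66 = p - 1 = -1 mod 67: 57 is a quadratic non-residue mod 67. As a residue in [0, p-1] the value is 66.
57^33 mod 67 = 66

66


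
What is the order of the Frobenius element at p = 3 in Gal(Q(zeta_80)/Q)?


The Frobenius at p in Gal(Q(zeta_n)/Q) = (Z/nZ)* is the class of p, so its order is ord_80(3), the smallest k >= 1 with 3^k = 1 mod 80.
n = 80 = 2^4 * 5, phi(80) = 32; the order divides phi(n).
Divisors of 32: 1, 2, 4, 8, 16, 32
Repeated squaring mod 80: 3^1 = 3, 3^2 = 9, 3^4 = 1, 3^8 = 1, 3^16 = 1, 3^32 = 1
Test divisors in increasing order:
  k=1: 3^1 = 3 mod 80
  k=2: 3^2 = 9 mod 80
  k=4: 3^4 = 1 mod 80  <- first divisor giving 1
Order = 4

4


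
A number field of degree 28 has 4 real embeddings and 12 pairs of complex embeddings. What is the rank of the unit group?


By Dirichlet's unit theorem:
rank = r1 + r2 - 1
= 4 + 12 - 1
= 15

15


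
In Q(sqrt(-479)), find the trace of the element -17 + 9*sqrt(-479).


Tr(a + b*sqrt(d)) = (a + b*sqrt(d)) + (a - b*sqrt(d)) = 2a
= 2 * (-17)
= -34

-34


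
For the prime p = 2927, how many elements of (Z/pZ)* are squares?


For prime p, the number of non-zero quadratic residues is (p-1)/2.
= (2927-1)/2
= 1463

1463


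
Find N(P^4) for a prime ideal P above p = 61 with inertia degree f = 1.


N(P^a) = p^(a*f)
= 61^(4*1)
= 61^4
= 13845841

13845841


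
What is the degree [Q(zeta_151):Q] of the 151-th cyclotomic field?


The degree equals Euler's totient phi(151).
151 = 151
phi(151) = 150

150


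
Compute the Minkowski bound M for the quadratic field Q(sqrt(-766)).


d = -766, d mod 4 = 2, so disc(K) = 4d = -3064; |disc(K)| = 3064
Imaginary quadratic field, so n = 2, s = r2 = 1, r1 = 0
M = (n!/n^n) * (4/pi)^s * sqrt(|disc(K)|) = (2!/2^2) * (4/pi)^1 * sqrt(3064)
= 0.5 * 1.273240 * 55.353410
= 35.2391

35.2391


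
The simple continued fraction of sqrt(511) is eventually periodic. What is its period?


Run the CF algorithm for sqrt(511).
a_0 = floor(sqrt(511)) = 22; set m_0=0, q_0=1.
Recurrence: m' = q*a - m,  q' = (d - m'^2)/q,  a' = floor((a_0 + m')/q').
  step 1: m=22, q=27, a=1
  step 2: m=5, q=18, a=1
  step 3: m=13, q=19, a=1
  step 4: m=6, q=25, a=1
  step 5: m=19, q=6, a=6
  step 6: m=17, q=37, a=1
  step 7: m=20, q=3, a=14
  step 8: m=22, q=9, a=4
  step 9: m=14, q=35, a=1
  step 10: m=21, q=2, a=21
  step 11: m=21, q=35, a=1
  step 12: m=14, q=9, a=4
  step 13: m=22, q=3, a=14
  step 14: m=20, q=37, a=1
  step 15: m=17, q=6, a=6
  step 16: m=19, q=25, a=1
  step 17: m=6, q=19, a=1
  step 18: m=13, q=18, a=1
  step 19: m=5, q=27, a=1
  step 20: m=22, q=1, a=44
a_20 = 2*a_0 = 44, so the period closes here.
sqrt(511) = [22; 1, 1, 1, 1, 6, 1, 14, 4, 1, 21, 1, 4, 14, 1, 6, 1, 1, 1, 1, 44]
Period length = 20

20


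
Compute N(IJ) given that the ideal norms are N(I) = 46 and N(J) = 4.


N(IJ) = N(I) * N(J)
= 46 * 4
= 184

184


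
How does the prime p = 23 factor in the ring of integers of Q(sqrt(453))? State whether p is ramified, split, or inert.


K = Q(sqrt(453)). Since d mod 4 = 1, disc(K) = 453.
Check p | disc: 453 mod 23 = 16.
p does not divide disc. Compute Legendre symbol (d/p):
16^((23-1)/2) mod 23 = 1
(d/p) = 1, so p splits: (p) = P*P' with e=1, f=1, g=2.
Therefore p is split.

split


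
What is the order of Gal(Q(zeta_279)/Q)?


|Gal(Q(zeta_279)/Q)| = phi(279)
= 180

180


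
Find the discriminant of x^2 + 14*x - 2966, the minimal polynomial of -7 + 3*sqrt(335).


The element -7 + 3*sqrt(335) has minimal polynomial:
x^2 + 14*x - 2966
Discriminant = (14)^2 - 4*(-2966)
= 196 + 11864
= 12060

12060


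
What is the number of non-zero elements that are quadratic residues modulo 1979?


For prime p, the number of non-zero quadratic residues is (p-1)/2.
= (1979-1)/2
= 989

989


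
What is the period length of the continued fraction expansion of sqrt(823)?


Run the CF algorithm for sqrt(823).
a_0 = floor(sqrt(823)) = 28; set m_0=0, q_0=1.
Recurrence: m' = q*a - m,  q' = (d - m'^2)/q,  a' = floor((a_0 + m')/q').
  step 1: m=28, q=39, a=1
  step 2: m=11, q=18, a=2
  step 3: m=25, q=11, a=4
  step 4: m=19, q=42, a=1
  step 5: m=23, q=7, a=7
  step 6: m=26, q=21, a=2
  step 7: m=16, q=27, a=1
  step 8: m=11, q=26, a=1
  step 9: m=15, q=23, a=1
  step 10: m=8, q=33, a=1
  step 11: m=25, q=6, a=8
  step 12: m=23, q=49, a=1
  step 13: m=26, q=3, a=18
  step 14: m=28, q=13, a=4
  step 15: m=24, q=19, a=2
  step 16: m=14, q=33, a=1
  step 17: m=19, q=14, a=3
  step 18: m=23, q=21, a=2
  step 19: m=19, q=22, a=2
  step 20: m=25, q=9, a=5
  step 21: m=20, q=47, a=1
  step 22: m=27, q=2, a=27
  step 23: m=27, q=47, a=1
  step 24: m=20, q=9, a=5
  step 25: m=25, q=22, a=2
  step 26: m=19, q=21, a=2
  step 27: m=23, q=14, a=3
  step 28: m=19, q=33, a=1
  step 29: m=14, q=19, a=2
  step 30: m=24, q=13, a=4
  step 31: m=28, q=3, a=18
  step 32: m=26, q=49, a=1
  step 33: m=23, q=6, a=8
  step 34: m=25, q=33, a=1
  step 35: m=8, q=23, a=1
  step 36: m=15, q=26, a=1
  step 37: m=11, q=27, a=1
  step 38: m=16, q=21, a=2
  step 39: m=26, q=7, a=7
  step 40: m=23, q=42, a=1
  step 41: m=19, q=11, a=4
  step 42: m=25, q=18, a=2
  step 43: m=11, q=39, a=1
  step 44: m=28, q=1, a=56
a_44 = 2*a_0 = 56, so the period closes here.
sqrt(823) = [28; 1, 2, 4, 1, 7, 2, 1, 1, 1, 1, 8, 1, 18, 4, 2, 1, 3, 2, 2, 5, 1, 27, 1, 5, 2, 2, 3, 1, 2, 4, 18, 1, 8, 1, 1, 1, 1, 2, 7, 1, 4, 2, 1, 56]
Period length = 44

44
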